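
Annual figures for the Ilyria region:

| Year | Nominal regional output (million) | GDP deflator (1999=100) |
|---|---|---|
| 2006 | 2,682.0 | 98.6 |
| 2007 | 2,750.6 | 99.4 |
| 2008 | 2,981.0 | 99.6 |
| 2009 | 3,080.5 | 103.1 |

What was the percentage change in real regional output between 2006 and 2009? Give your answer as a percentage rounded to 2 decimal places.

9.85%

Real regional output 2006 = 2682.0/0.986 = 2720.08.
Real regional output 2009 = 3080.5/1.031 = 2987.88.
Change = 2987.88/2720.08 − 1 = 0.0985.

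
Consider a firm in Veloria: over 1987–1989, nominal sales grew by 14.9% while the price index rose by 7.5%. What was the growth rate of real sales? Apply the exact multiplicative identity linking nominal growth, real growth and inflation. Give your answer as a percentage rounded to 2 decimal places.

6.88%

(1 + g_nom) = (1 + g_real)(1 + π), so g_real = 1.1490 / 1.0750 − 1 = 0.06884.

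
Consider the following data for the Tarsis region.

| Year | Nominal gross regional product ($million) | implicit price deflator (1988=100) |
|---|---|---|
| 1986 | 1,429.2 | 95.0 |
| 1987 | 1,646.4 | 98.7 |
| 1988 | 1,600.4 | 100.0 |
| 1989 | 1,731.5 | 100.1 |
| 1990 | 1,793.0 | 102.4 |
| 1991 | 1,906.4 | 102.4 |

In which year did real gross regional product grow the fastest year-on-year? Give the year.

1987

1987: real = 1646.4/0.987 = 1668.09; growth vs 1986 (1504.42) = 10.88%.
1988: real = 1600.4/1.000 = 1600.40; growth vs 1987 (1668.09) = -4.06%.
1989: real = 1731.5/1.001 = 1729.77; growth vs 1988 (1600.40) = 8.08%.
1990: real = 1793.0/1.024 = 1750.98; growth vs 1989 (1729.77) = 1.23%.
1991: real = 1906.4/1.024 = 1861.72; growth vs 1990 (1750.98) = 6.32%.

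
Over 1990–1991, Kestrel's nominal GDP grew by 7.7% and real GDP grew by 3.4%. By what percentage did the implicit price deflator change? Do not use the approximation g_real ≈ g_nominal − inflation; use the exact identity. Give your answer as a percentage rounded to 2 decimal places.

4.16%

(1 + g_nom) = (1 + g_real)(1 + π), so π = 1.0770 / 1.0340 − 1 = 0.04159.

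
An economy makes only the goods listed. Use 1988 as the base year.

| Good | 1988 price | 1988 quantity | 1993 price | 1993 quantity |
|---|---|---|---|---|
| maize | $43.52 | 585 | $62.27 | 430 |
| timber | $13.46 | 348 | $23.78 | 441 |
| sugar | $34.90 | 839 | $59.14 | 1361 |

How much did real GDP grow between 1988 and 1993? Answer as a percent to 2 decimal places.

21.41%

Real GDP 1988 = Nominal GDP 1988 = 43.52·585 + 13.46·348 + 34.90·839 = 59424.38.
Real GDP 1993 (at 1988 prices) = 43.52·430 + 13.46·441 + 34.90·1361 = 72148.36.
Real growth = 72148.36/59424.38 − 1 = 0.2141.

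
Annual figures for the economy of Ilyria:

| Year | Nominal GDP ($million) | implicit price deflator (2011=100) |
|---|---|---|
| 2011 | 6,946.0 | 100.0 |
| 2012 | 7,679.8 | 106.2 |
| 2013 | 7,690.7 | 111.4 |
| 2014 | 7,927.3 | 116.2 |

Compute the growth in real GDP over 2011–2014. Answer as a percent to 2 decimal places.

-1.78%

Real GDP 2011 = 6946.0/1.000 = 6946.00.
Real GDP 2014 = 7927.3/1.162 = 6822.12.
Change = 6822.12/6946.00 − 1 = -0.0178.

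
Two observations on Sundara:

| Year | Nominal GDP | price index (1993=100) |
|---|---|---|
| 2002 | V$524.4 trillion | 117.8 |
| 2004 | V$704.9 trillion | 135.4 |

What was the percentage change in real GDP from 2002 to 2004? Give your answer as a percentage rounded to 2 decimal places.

16.95%

Real GDP 2002 = 524.4 / 1.178 = 445.16.
Real GDP 2004 = 704.9 / 1.354 = 520.61.
Real growth = 520.61 / 445.16 − 1 = 0.1695.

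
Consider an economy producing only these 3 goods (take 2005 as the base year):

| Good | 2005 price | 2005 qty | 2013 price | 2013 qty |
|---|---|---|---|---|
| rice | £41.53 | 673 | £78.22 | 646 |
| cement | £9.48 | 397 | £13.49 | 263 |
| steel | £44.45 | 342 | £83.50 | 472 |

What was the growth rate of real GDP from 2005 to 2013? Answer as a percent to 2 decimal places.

7.22%

Real GDP 2005 = Nominal GDP 2005 = 41.53·673 + 9.48·397 + 44.45·342 = 46915.15.
Real GDP 2013 (at 2005 prices) = 41.53·646 + 9.48·263 + 44.45·472 = 50302.02.
Real growth = 50302.02/46915.15 − 1 = 0.0722.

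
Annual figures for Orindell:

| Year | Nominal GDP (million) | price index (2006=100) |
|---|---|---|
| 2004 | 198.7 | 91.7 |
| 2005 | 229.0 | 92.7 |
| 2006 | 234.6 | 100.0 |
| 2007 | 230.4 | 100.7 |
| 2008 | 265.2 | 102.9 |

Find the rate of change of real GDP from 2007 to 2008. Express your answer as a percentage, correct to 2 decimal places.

12.64%

Real GDP 2007 = 230.4/1.007 = 228.80.
Real GDP 2008 = 265.2/1.029 = 257.73.
Change = 257.73/228.80 − 1 = 0.1264.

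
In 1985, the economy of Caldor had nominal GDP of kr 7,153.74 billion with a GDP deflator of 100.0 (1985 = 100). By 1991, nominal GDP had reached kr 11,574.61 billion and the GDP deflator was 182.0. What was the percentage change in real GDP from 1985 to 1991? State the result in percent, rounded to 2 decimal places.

Real GDP 1985 = 7153.74 / 1.000 = 7153.74.
Real GDP 1991 = 11574.61 / 1.820 = 6359.68.
Real growth = 6359.68 / 7153.74 − 1 = -0.1110.

-11.10%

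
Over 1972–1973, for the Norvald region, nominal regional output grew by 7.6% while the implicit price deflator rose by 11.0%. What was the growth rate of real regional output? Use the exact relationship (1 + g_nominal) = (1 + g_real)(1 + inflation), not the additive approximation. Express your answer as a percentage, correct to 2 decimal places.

-3.06%

(1 + g_nom) = (1 + g_real)(1 + π), so g_real = 1.0760 / 1.1100 − 1 = -0.03063.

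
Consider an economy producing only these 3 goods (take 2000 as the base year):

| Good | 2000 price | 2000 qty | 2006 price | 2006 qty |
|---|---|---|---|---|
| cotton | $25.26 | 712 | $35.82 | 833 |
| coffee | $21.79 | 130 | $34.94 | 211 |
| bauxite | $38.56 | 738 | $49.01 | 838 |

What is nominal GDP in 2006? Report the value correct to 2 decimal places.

$78280.78

Nominal GDP 2006 = Σ (p_2006 × q_2006) = 35.82·833 + 34.94·211 + 49.01·838 = 78280.78.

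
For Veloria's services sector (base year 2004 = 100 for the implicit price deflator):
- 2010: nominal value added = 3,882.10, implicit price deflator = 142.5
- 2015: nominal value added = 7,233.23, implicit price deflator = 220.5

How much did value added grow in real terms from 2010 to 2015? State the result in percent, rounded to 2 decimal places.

20.41%

Deflate each year: 2010 → 3882.10/1.425 = 2724.28; 2015 → 7233.23/2.205 = 3280.38.
So real value added changed by 3280.38/2724.28 − 1 = 0.2041, i.e. 20.41%.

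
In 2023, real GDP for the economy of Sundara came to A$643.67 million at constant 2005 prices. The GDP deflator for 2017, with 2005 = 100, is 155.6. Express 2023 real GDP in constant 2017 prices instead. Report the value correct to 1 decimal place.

A$1,001.6 million

Real GDP in 2017 prices = Real GDP in 2005 prices × (P_2017/P_2005) = 643.67 × 1.556 = 1001.55.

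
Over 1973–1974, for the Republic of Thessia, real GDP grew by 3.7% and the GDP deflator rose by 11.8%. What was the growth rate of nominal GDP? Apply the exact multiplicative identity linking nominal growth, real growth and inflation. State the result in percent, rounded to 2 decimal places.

(1 + g_nom) = (1 + g_real)(1 + π) = 1.0370 × 1.1180 = 1.15937.

15.94%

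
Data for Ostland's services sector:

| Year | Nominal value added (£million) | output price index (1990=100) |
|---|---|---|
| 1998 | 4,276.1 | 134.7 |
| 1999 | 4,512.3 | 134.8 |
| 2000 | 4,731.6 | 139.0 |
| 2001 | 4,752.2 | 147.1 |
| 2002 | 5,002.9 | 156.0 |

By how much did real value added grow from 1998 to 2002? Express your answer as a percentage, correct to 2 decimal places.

Real value added 1998 = 4276.1/1.347 = 3174.54.
Real value added 2002 = 5002.9/1.560 = 3206.99.
Change = 3206.99/3174.54 − 1 = 0.0102.

1.02%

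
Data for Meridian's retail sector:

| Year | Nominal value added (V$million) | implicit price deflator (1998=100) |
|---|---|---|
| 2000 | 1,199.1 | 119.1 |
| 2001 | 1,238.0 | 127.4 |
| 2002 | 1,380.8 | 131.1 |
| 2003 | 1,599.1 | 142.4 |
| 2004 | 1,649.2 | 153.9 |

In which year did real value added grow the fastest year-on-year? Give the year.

2002

2001: real = 1238.0/1.274 = 971.74; growth vs 2000 (1006.80) = -3.48%.
2002: real = 1380.8/1.311 = 1053.24; growth vs 2001 (971.74) = 8.39%.
2003: real = 1599.1/1.424 = 1122.96; growth vs 2002 (1053.24) = 6.62%.
2004: real = 1649.2/1.539 = 1071.60; growth vs 2003 (1122.96) = -4.57%.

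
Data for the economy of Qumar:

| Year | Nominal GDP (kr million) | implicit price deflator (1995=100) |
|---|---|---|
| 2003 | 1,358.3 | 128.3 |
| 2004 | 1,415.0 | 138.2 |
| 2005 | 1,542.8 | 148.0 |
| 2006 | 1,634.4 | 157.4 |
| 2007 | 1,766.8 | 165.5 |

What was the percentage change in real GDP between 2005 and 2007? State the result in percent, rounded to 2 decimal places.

2.41%

Real GDP 2005 = 1542.8/1.480 = 1042.43.
Real GDP 2007 = 1766.8/1.655 = 1067.55.
Change = 1067.55/1042.43 − 1 = 0.0241.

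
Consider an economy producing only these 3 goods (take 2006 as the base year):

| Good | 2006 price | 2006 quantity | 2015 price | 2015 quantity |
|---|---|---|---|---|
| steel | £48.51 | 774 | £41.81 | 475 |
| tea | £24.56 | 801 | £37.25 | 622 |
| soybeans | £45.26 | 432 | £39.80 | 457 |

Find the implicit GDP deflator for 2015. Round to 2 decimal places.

103.75

Nominal GDP 2015 = 41.81·475 + 37.25·622 + 39.80·457 = 61217.85.
Real GDP 2015 (at 2006 prices) = 48.51·475 + 24.56·622 + 45.26·457 = 59002.39.
Deflator = Nominal/Real × 100 = 61217.85/59002.39 × 100 = 103.755.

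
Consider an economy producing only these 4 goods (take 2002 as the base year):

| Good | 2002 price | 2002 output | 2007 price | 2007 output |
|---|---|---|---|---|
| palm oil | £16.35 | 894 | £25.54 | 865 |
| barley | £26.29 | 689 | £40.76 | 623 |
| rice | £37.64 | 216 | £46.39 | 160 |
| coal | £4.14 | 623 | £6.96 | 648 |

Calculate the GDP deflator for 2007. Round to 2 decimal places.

151.47

Nominal GDP 2007 = 25.54·865 + 40.76·623 + 46.39·160 + 6.96·648 = 59418.06.
Real GDP 2007 (at 2002 prices) = 16.35·865 + 26.29·623 + 37.64·160 + 4.14·648 = 39226.54.
Deflator = Nominal/Real × 100 = 59418.06/39226.54 × 100 = 151.474.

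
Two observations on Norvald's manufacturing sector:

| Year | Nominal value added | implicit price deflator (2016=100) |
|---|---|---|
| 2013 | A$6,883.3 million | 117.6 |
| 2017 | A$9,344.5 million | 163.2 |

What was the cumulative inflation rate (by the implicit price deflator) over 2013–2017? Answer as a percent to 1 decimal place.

Price-level change = 163.2 / 117.6 − 1 = 0.3878.

38.8%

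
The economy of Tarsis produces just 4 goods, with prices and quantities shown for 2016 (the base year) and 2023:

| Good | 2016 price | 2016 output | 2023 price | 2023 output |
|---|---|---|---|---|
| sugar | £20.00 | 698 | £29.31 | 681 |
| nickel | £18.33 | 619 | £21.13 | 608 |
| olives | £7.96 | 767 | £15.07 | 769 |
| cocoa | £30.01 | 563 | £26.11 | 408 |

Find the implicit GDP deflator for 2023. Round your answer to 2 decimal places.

Nominal GDP 2023 = 29.31·681 + 21.13·608 + 15.07·769 + 26.11·408 = 55048.86.
Real GDP 2023 (at 2016 prices) = 20.00·681 + 18.33·608 + 7.96·769 + 30.01·408 = 43129.96.
Deflator = Nominal/Real × 100 = 55048.86/43129.96 × 100 = 127.635.

127.63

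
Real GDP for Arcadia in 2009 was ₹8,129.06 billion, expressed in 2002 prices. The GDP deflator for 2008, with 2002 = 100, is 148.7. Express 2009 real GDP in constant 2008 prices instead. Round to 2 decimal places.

Real GDP in 2008 prices = Real GDP in 2002 prices × (P_2008/P_2002) = 8129.06 × 1.487 = 12087.91.

₹12,087.91 billion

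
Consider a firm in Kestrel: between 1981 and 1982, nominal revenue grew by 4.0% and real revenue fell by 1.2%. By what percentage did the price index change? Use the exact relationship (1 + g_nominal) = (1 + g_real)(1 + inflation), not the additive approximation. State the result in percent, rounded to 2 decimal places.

(1 + g_nom) = (1 + g_real)(1 + π), so π = 1.0400 / 0.9880 − 1 = 0.05263.

5.26%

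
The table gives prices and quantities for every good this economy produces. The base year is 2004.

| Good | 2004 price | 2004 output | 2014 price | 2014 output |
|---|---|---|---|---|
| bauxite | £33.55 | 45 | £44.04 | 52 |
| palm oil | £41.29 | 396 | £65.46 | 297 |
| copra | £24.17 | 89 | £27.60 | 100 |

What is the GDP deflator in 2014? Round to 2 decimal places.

Nominal GDP 2014 = 44.04·52 + 65.46·297 + 27.60·100 = 24491.70.
Real GDP 2014 (at 2004 prices) = 33.55·52 + 41.29·297 + 24.17·100 = 16424.73.
Deflator = Nominal/Real × 100 = 24491.70/16424.73 × 100 = 149.115.

149.11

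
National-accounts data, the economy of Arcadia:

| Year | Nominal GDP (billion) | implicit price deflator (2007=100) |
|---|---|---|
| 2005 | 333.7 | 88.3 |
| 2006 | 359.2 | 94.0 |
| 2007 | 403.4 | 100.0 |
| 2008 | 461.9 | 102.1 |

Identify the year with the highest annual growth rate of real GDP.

2006: real = 359.2/0.940 = 382.13; growth vs 2005 (377.92) = 1.11%.
2007: real = 403.4/1.000 = 403.40; growth vs 2006 (382.13) = 5.57%.
2008: real = 461.9/1.021 = 452.40; growth vs 2007 (403.40) = 12.15%.

2008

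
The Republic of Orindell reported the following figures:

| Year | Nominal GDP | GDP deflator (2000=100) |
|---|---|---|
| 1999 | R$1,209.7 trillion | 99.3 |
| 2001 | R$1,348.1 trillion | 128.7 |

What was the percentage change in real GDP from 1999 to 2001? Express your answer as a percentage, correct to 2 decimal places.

-14.02%

Deflate each year: 1999 → 1209.7/0.993 = 1218.23; 2001 → 1348.1/1.287 = 1047.47.
So real GDP changed by 1047.47/1218.23 − 1 = -0.1402, i.e. -14.02%.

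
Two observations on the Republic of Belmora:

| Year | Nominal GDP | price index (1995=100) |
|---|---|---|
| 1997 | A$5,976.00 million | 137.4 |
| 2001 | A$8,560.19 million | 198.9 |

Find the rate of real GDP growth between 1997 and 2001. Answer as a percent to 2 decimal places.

Real GDP 1997 = 5976.00 / 1.374 = 4349.34.
Real GDP 2001 = 8560.19 / 1.989 = 4303.77.
Real growth = 4303.77 / 4349.34 − 1 = -0.0105.

-1.05%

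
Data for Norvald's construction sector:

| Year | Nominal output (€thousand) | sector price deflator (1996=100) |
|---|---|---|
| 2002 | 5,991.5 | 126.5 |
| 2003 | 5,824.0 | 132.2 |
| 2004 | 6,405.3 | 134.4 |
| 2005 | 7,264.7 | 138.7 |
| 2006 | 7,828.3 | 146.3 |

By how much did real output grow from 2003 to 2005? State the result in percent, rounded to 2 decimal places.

Real output 2003 = 5824.0/1.322 = 4405.45.
Real output 2005 = 7264.7/1.387 = 5237.71.
Change = 5237.71/4405.45 − 1 = 0.1889.

18.89%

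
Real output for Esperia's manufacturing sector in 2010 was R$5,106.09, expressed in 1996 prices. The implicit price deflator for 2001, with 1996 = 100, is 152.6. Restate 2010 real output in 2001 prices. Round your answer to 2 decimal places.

Real output in 2001 prices = Real output in 1996 prices × (P_2001/P_1996) = 5106.09 × 1.526 = 7791.89.

R$7,791.89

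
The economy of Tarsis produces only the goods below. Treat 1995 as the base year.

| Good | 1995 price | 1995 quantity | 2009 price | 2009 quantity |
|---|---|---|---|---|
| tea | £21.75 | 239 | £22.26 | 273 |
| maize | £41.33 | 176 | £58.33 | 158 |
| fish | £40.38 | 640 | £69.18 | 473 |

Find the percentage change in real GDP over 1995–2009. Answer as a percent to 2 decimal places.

-17.61%

Real GDP 1995 = Nominal GDP 1995 = 21.75·239 + 41.33·176 + 40.38·640 = 38315.53.
Real GDP 2009 (at 1995 prices) = 21.75·273 + 41.33·158 + 40.38·473 = 31567.63.
Real growth = 31567.63/38315.53 − 1 = -0.1761.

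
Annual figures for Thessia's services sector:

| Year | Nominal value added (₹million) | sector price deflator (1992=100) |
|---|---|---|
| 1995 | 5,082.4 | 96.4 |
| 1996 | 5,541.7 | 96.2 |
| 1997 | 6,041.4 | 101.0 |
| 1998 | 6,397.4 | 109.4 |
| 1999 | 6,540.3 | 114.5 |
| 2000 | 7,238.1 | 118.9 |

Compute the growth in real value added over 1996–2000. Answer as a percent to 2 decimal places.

Real value added 1996 = 5541.7/0.962 = 5760.60.
Real value added 2000 = 7238.1/1.189 = 6087.55.
Change = 6087.55/5760.60 − 1 = 0.0568.

5.68%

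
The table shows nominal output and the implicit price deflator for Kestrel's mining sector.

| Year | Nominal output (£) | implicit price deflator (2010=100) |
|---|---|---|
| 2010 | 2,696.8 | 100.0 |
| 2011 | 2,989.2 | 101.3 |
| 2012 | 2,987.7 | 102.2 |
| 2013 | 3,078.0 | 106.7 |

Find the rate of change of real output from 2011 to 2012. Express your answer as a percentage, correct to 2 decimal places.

Real output 2011 = 2989.2/1.013 = 2950.84.
Real output 2012 = 2987.7/1.022 = 2923.39.
Change = 2923.39/2950.84 − 1 = -0.0093.

-0.93%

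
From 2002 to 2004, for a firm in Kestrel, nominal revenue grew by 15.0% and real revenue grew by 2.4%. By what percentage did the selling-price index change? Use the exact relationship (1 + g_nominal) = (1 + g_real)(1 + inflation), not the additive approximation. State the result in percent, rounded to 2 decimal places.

12.30%

(1 + g_nom) = (1 + g_real)(1 + π), so π = 1.1500 / 1.0240 − 1 = 0.12305.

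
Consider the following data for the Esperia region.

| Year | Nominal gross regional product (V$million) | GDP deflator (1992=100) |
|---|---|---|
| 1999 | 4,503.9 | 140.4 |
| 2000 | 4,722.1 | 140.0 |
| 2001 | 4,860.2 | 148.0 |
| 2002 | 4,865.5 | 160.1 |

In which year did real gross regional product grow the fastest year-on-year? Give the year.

2000

2000: real = 4722.1/1.400 = 3372.93; growth vs 1999 (3207.91) = 5.14%.
2001: real = 4860.2/1.480 = 3283.92; growth vs 2000 (3372.93) = -2.64%.
2002: real = 4865.5/1.601 = 3039.04; growth vs 2001 (3283.92) = -7.46%.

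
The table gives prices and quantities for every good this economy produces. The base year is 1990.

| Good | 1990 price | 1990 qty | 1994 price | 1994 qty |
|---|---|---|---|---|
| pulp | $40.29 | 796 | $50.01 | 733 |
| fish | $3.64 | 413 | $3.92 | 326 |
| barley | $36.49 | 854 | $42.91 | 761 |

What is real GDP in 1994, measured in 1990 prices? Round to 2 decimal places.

$58488.10

Real GDP 1994 = Σ (p_1990 × q_1994) = 40.29·733 + 3.64·326 + 36.49·761 = 58488.10.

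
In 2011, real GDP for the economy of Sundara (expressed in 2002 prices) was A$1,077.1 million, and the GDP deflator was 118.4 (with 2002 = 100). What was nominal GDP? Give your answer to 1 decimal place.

Nominal GDP = Real × (GDP deflator/100) = 1077.1 × 1.184 = 1275.29.

A$1,275.3 million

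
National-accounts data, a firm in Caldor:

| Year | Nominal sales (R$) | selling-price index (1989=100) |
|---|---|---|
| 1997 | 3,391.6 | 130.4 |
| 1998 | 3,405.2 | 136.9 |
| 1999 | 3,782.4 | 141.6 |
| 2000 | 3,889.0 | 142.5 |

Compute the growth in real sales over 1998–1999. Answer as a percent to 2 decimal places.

Real sales 1998 = 3405.2/1.369 = 2487.36.
Real sales 1999 = 3782.4/1.416 = 2671.19.
Change = 2671.19/2487.36 − 1 = 0.0739.

7.39%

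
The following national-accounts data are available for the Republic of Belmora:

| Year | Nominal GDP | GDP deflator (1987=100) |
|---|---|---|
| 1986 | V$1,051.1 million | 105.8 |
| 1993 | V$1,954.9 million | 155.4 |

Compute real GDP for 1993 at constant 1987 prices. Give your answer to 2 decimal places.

Real GDP = Nominal / (GDP deflator/100) = 1954.9 / 1.554 = 1257.98.

V$1,257.98 million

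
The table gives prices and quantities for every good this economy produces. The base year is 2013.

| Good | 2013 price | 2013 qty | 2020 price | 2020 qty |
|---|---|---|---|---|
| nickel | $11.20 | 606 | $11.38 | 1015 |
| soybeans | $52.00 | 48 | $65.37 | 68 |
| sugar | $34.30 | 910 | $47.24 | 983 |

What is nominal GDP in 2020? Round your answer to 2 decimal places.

Nominal GDP 2020 = Σ (p_2020 × q_2020) = 11.38·1015 + 65.37·68 + 47.24·983 = 62432.78.

$62432.78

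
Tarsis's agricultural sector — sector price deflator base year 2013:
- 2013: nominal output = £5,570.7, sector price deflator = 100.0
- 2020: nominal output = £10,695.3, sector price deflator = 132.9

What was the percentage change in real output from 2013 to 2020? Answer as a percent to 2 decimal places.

44.46%

Real output 2013 = 5570.7 / 1.000 = 5570.70.
Real output 2020 = 10695.3 / 1.329 = 8047.63.
Real growth = 8047.63 / 5570.70 − 1 = 0.4446.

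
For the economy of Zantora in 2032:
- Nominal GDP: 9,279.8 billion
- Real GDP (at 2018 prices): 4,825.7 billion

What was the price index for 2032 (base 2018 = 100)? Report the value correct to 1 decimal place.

192.3

price index = (Nominal / Real) × 100 = 9279.8 / 4825.7 × 100 = 192.30.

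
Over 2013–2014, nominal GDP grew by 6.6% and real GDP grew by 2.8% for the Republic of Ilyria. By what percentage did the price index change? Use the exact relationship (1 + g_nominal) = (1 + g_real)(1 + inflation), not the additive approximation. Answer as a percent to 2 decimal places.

(1 + g_nom) = (1 + g_real)(1 + π), so π = 1.0660 / 1.0280 − 1 = 0.03696.

3.70%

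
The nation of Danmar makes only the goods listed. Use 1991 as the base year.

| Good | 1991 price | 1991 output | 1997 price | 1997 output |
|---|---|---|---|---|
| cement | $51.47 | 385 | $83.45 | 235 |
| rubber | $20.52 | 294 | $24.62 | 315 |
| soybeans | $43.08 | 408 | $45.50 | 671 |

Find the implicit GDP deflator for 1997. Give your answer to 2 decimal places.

121.97

Nominal GDP 1997 = 83.45·235 + 24.62·315 + 45.50·671 = 57896.55.
Real GDP 1997 (at 1991 prices) = 51.47·235 + 20.52·315 + 43.08·671 = 47465.93.
Deflator = Nominal/Real × 100 = 57896.55/47465.93 × 100 = 121.975.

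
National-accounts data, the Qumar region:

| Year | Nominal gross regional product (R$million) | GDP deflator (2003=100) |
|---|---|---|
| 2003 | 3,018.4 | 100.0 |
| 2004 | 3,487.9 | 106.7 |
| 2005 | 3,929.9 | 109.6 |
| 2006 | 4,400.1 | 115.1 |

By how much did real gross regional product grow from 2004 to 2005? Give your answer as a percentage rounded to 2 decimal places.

Real gross regional product 2004 = 3487.9/1.067 = 3268.88.
Real gross regional product 2005 = 3929.9/1.096 = 3585.68.
Change = 3585.68/3268.88 − 1 = 0.0969.

9.69%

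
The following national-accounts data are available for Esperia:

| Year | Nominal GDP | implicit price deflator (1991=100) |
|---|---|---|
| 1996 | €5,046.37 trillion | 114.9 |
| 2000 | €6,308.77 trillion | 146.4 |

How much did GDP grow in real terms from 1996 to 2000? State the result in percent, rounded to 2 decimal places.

-1.88%

Deflate each year: 1996 → 5046.37/1.149 = 4391.97; 2000 → 6308.77/1.464 = 4309.27.
So real GDP changed by 4309.27/4391.97 − 1 = -0.0188, i.e. -1.88%.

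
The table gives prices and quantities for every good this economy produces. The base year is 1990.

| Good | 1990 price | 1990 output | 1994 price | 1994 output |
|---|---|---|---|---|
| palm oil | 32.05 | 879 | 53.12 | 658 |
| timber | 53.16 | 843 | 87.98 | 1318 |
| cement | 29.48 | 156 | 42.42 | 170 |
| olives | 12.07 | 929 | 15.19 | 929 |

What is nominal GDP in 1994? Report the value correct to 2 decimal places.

172233.51

Nominal GDP 1994 = Σ (p_1994 × q_1994) = 53.12·658 + 87.98·1318 + 42.42·170 + 15.19·929 = 172233.51.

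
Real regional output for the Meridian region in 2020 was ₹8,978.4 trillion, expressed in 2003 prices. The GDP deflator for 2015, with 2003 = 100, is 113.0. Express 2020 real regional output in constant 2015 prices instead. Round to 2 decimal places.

₹10,145.59 trillion

Real regional output in 2015 prices = Real regional output in 2003 prices × (P_2015/P_2003) = 8978.4 × 1.130 = 10145.59.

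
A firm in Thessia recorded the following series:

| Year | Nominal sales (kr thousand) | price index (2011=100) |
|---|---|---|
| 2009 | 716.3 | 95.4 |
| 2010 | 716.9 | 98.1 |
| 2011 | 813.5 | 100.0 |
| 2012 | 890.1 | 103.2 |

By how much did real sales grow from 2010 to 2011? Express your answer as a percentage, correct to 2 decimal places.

Real sales 2010 = 716.9/0.981 = 730.78.
Real sales 2011 = 813.5/1.000 = 813.50.
Change = 813.50/730.78 − 1 = 0.1132.

11.32%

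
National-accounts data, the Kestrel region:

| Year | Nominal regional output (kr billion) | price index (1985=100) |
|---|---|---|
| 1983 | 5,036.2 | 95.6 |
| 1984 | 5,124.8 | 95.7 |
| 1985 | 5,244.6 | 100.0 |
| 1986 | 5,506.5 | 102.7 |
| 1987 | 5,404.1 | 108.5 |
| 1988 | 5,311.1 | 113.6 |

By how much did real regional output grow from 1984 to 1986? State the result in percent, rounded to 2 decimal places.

Real regional output 1984 = 5124.8/0.957 = 5355.07.
Real regional output 1986 = 5506.5/1.027 = 5361.73.
Change = 5361.73/5355.07 − 1 = 0.0012.

0.12%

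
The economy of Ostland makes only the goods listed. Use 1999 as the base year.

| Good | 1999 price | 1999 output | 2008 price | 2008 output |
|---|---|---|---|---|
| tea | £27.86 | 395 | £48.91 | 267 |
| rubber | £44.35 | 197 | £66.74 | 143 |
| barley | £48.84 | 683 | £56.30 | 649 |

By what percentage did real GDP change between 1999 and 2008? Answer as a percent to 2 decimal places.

Real GDP 1999 = Nominal GDP 1999 = 27.86·395 + 44.35·197 + 48.84·683 = 53099.37.
Real GDP 2008 (at 1999 prices) = 27.86·267 + 44.35·143 + 48.84·649 = 45477.83.
Real growth = 45477.83/53099.37 − 1 = -0.1435.

-14.35%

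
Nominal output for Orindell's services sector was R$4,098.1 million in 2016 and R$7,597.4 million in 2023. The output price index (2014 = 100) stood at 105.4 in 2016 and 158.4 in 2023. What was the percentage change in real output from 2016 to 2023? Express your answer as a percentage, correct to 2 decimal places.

Real output 2016 = 4098.1 / 1.054 = 3888.14.
Real output 2023 = 7597.4 / 1.584 = 4796.34.
Real growth = 4796.34 / 3888.14 − 1 = 0.2336.

23.36%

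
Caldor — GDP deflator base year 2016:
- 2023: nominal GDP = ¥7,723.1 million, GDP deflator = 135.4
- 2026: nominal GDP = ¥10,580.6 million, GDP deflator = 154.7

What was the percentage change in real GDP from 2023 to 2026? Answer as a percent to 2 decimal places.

Real GDP 2023 = 7723.1 / 1.354 = 5703.91.
Real GDP 2026 = 10580.6 / 1.547 = 6839.43.
Real growth = 6839.43 / 5703.91 − 1 = 0.1991.

19.91%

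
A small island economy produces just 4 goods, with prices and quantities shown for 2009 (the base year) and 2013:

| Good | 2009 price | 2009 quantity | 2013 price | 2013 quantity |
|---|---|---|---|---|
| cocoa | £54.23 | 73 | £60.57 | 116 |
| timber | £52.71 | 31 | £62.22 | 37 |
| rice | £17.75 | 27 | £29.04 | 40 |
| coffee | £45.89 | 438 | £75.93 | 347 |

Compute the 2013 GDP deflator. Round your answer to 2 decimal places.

148.09

Nominal GDP 2013 = 60.57·116 + 62.22·37 + 29.04·40 + 75.93·347 = 36837.57.
Real GDP 2013 (at 2009 prices) = 54.23·116 + 52.71·37 + 17.75·40 + 45.89·347 = 24874.78.
Deflator = Nominal/Real × 100 = 36837.57/24874.78 × 100 = 148.092.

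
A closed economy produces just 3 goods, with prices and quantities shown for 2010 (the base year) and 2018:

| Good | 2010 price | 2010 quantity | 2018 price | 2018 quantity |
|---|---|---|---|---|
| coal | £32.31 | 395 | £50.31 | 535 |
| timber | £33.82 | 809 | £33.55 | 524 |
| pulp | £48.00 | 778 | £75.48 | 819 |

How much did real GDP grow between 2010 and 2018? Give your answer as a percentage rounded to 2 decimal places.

Real GDP 2010 = Nominal GDP 2010 = 32.31·395 + 33.82·809 + 48.00·778 = 77466.83.
Real GDP 2018 (at 2010 prices) = 32.31·535 + 33.82·524 + 48.00·819 = 74319.53.
Real growth = 74319.53/77466.83 − 1 = -0.0406.

-4.06%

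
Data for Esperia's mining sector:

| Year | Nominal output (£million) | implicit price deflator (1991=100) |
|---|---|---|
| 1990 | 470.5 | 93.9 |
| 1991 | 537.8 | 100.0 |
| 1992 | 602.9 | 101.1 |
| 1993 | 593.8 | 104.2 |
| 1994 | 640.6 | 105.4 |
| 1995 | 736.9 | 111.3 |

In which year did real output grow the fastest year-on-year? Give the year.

1991: real = 537.8/1.000 = 537.80; growth vs 1990 (501.06) = 7.33%.
1992: real = 602.9/1.011 = 596.34; growth vs 1991 (537.80) = 10.89%.
1993: real = 593.8/1.042 = 569.87; growth vs 1992 (596.34) = -4.44%.
1994: real = 640.6/1.054 = 607.78; growth vs 1993 (569.87) = 6.65%.
1995: real = 736.9/1.113 = 662.08; growth vs 1994 (607.78) = 8.93%.

1992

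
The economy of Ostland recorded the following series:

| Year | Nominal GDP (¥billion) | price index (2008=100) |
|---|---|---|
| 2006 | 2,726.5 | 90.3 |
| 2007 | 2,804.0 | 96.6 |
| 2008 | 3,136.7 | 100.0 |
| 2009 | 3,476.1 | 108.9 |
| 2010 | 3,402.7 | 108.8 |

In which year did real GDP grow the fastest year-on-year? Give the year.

2008

2007: real = 2804.0/0.966 = 2902.69; growth vs 2006 (3019.38) = -3.86%.
2008: real = 3136.7/1.000 = 3136.70; growth vs 2007 (2902.69) = 8.06%.
2009: real = 3476.1/1.089 = 3192.01; growth vs 2008 (3136.70) = 1.76%.
2010: real = 3402.7/1.088 = 3127.48; growth vs 2009 (3192.01) = -2.02%.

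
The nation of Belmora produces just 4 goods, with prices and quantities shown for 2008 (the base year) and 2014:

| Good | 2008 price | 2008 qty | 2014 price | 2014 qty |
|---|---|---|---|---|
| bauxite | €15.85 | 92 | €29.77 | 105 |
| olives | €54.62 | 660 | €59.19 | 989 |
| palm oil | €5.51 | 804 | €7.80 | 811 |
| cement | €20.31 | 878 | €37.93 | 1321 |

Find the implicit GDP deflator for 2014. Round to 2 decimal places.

Nominal GDP 2014 = 29.77·105 + 59.19·989 + 7.80·811 + 37.93·1321 = 118096.09.
Real GDP 2014 (at 2008 prices) = 15.85·105 + 54.62·989 + 5.51·811 + 20.31·1321 = 86981.55.
Deflator = Nominal/Real × 100 = 118096.09/86981.55 × 100 = 135.771.

135.77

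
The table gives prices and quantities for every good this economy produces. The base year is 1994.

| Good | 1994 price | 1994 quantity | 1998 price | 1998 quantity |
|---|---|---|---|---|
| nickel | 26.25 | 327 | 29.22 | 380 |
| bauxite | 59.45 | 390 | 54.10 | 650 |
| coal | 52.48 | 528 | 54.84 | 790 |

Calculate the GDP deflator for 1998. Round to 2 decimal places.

99.46

Nominal GDP 1998 = 29.22·380 + 54.10·650 + 54.84·790 = 89592.20.
Real GDP 1998 (at 1994 prices) = 26.25·380 + 59.45·650 + 52.48·790 = 90076.70.
Deflator = Nominal/Real × 100 = 89592.20/90076.70 × 100 = 99.462.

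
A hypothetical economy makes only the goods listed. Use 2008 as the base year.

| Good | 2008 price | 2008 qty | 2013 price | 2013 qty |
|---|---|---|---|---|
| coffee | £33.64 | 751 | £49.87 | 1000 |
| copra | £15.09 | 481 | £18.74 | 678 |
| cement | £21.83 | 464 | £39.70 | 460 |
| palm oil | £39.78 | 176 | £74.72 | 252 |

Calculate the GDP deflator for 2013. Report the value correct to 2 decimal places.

Nominal GDP 2013 = 49.87·1000 + 18.74·678 + 39.70·460 + 74.72·252 = 99667.16.
Real GDP 2013 (at 2008 prices) = 33.64·1000 + 15.09·678 + 21.83·460 + 39.78·252 = 63937.38.
Deflator = Nominal/Real × 100 = 99667.16/63937.38 × 100 = 155.882.

155.88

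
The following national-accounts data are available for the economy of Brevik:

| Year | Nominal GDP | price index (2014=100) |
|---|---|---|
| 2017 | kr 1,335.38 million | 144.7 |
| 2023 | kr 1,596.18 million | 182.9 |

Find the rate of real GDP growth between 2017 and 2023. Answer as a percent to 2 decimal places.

-5.43%

Real GDP 2017 = 1335.38 / 1.447 = 922.86.
Real GDP 2023 = 1596.18 / 1.829 = 872.71.
Real growth = 872.71 / 922.86 − 1 = -0.0543.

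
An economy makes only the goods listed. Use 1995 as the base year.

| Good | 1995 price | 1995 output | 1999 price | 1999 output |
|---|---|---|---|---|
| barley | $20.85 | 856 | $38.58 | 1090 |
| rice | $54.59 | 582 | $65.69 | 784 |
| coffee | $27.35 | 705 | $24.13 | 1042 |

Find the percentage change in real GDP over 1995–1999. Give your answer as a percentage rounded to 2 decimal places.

36.46%

Real GDP 1995 = Nominal GDP 1995 = 20.85·856 + 54.59·582 + 27.35·705 = 68900.73.
Real GDP 1999 (at 1995 prices) = 20.85·1090 + 54.59·784 + 27.35·1042 = 94023.76.
Real growth = 94023.76/68900.73 − 1 = 0.3646.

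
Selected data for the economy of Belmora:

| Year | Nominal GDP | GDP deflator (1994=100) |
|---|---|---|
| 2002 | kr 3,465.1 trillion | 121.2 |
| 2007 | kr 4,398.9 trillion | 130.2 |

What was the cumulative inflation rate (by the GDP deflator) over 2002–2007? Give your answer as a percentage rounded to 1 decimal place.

7.4%

Price-level change = 130.2 / 121.2 − 1 = 0.0743.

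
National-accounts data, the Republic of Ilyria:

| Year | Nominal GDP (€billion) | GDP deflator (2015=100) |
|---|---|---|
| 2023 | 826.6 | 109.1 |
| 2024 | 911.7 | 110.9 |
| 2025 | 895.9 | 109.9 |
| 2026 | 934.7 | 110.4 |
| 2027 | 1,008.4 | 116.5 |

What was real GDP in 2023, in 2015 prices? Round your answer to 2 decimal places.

Real GDP 2023 = 826.6 / 1.091 = 757.65.

€757.65 billion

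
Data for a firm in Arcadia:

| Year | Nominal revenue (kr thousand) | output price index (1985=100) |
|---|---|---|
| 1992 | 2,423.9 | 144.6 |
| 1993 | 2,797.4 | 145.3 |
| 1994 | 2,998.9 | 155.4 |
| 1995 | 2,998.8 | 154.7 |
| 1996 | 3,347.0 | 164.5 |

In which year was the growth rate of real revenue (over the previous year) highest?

1993

1993: real = 2797.4/1.453 = 1925.26; growth vs 1992 (1676.28) = 14.85%.
1994: real = 2998.9/1.554 = 1929.79; growth vs 1993 (1925.26) = 0.24%.
1995: real = 2998.8/1.547 = 1938.46; growth vs 1994 (1929.79) = 0.45%.
1996: real = 3347.0/1.645 = 2034.65; growth vs 1995 (1938.46) = 4.96%.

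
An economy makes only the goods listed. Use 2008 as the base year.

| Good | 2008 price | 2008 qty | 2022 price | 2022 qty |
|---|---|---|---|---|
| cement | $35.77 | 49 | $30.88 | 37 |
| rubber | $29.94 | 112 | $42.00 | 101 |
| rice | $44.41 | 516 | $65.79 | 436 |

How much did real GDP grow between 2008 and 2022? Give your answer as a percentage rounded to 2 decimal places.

-15.39%

Real GDP 2008 = Nominal GDP 2008 = 35.77·49 + 29.94·112 + 44.41·516 = 28021.57.
Real GDP 2022 (at 2008 prices) = 35.77·37 + 29.94·101 + 44.41·436 = 23710.19.
Real growth = 23710.19/28021.57 − 1 = -0.1539.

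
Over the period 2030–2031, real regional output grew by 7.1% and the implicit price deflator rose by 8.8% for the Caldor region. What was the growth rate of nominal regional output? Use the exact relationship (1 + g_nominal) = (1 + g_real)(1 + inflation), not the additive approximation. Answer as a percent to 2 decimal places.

16.52%

(1 + g_nom) = (1 + g_real)(1 + π) = 1.0710 × 1.0880 = 1.16525.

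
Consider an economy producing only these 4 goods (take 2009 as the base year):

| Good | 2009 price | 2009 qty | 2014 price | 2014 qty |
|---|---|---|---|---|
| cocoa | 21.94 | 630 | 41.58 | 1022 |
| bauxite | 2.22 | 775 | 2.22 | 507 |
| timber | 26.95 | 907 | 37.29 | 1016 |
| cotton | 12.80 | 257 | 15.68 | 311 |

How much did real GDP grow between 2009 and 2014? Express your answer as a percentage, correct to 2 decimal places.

26.88%

Real GDP 2009 = Nominal GDP 2009 = 21.94·630 + 2.22·775 + 26.95·907 + 12.80·257 = 43275.95.
Real GDP 2014 (at 2009 prices) = 21.94·1022 + 2.22·507 + 26.95·1016 + 12.80·311 = 54910.22.
Real growth = 54910.22/43275.95 − 1 = 0.2688.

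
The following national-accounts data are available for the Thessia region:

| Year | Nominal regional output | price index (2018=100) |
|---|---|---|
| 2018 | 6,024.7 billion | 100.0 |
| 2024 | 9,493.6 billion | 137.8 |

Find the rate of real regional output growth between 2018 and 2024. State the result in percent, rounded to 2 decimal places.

Real regional output 2018 = 6024.7 / 1.000 = 6024.70.
Real regional output 2024 = 9493.6 / 1.378 = 6889.40.
Real growth = 6889.40 / 6024.70 − 1 = 0.1435.

14.35%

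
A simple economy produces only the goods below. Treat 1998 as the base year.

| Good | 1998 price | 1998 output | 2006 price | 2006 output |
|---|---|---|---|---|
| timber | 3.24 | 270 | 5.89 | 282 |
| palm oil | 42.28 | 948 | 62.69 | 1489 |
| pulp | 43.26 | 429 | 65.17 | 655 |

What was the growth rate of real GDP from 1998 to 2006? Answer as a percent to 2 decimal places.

Real GDP 1998 = Nominal GDP 1998 = 3.24·270 + 42.28·948 + 43.26·429 = 59514.78.
Real GDP 2006 (at 1998 prices) = 3.24·282 + 42.28·1489 + 43.26·655 = 92203.90.
Real growth = 92203.90/59514.78 − 1 = 0.5493.

54.93%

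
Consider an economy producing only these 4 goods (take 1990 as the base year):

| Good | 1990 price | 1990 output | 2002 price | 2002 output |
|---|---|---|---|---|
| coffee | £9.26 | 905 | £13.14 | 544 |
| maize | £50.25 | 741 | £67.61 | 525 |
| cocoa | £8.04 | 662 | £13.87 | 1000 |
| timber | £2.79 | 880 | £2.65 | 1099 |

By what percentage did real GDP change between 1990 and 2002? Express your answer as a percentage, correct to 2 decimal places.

-20.36%

Real GDP 1990 = Nominal GDP 1990 = 9.26·905 + 50.25·741 + 8.04·662 + 2.79·880 = 53393.23.
Real GDP 2002 (at 1990 prices) = 9.26·544 + 50.25·525 + 8.04·1000 + 2.79·1099 = 42524.90.
Real growth = 42524.90/53393.23 − 1 = -0.2036.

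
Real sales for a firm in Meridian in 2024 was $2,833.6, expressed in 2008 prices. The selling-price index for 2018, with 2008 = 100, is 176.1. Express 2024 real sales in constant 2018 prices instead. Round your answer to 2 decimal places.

$4,989.97

Real sales in 2018 prices = Real sales in 2008 prices × (P_2018/P_2008) = 2833.6 × 1.761 = 4989.97.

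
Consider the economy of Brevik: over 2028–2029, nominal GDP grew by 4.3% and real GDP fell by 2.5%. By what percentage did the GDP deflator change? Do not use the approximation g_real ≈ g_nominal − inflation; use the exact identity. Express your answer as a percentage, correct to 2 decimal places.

6.97%

(1 + g_nom) = (1 + g_real)(1 + π), so π = 1.0430 / 0.9750 − 1 = 0.06974.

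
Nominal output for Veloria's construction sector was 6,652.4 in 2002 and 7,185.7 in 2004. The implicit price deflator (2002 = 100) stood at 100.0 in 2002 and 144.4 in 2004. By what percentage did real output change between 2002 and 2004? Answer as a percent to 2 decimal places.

-25.20%

Deflate each year: 2002 → 6652.4/1.000 = 6652.40; 2004 → 7185.7/1.444 = 4976.25.
So real output changed by 4976.25/6652.40 − 1 = -0.2520, i.e. -25.20%.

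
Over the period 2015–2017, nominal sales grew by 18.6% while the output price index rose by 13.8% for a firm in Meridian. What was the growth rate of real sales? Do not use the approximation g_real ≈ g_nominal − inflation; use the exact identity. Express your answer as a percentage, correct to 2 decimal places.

4.22%

(1 + g_nom) = (1 + g_real)(1 + π), so g_real = 1.1860 / 1.1380 − 1 = 0.04218.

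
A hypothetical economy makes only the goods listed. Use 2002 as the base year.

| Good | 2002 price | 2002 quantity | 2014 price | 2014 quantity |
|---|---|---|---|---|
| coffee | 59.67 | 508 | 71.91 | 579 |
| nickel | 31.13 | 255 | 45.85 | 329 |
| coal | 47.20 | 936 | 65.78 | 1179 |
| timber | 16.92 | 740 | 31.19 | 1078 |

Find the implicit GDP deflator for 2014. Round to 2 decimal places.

141.47

Nominal GDP 2014 = 71.91·579 + 45.85·329 + 65.78·1179 + 31.19·1078 = 167897.98.
Real GDP 2014 (at 2002 prices) = 59.67·579 + 31.13·329 + 47.20·1179 + 16.92·1078 = 118679.26.
Deflator = Nominal/Real × 100 = 167897.98/118679.26 × 100 = 141.472.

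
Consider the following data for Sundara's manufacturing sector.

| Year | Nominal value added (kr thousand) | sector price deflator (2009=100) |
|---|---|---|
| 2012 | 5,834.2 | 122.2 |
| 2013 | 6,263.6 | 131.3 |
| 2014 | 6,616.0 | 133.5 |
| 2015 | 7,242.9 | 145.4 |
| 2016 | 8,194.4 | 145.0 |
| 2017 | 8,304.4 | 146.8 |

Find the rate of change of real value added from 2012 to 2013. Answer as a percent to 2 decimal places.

-0.08%

Real value added 2012 = 5834.2/1.222 = 4774.30.
Real value added 2013 = 6263.6/1.313 = 4770.45.
Change = 4770.45/4774.30 − 1 = -0.0008.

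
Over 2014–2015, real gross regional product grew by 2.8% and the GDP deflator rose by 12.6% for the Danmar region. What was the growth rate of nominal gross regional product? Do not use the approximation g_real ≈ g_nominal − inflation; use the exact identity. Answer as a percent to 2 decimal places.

15.75%

(1 + g_nom) = (1 + g_real)(1 + π) = 1.0280 × 1.1260 = 1.15753.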